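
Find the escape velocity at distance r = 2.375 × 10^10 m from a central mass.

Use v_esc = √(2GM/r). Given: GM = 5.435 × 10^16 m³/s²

Escape velocity comes from setting total energy to zero: ½v² − GM/r = 0 ⇒ v_esc = √(2GM / r).
v_esc = √(2 · 5.435e+16 / 2.375e+10) m/s ≈ 2139 m/s = 2.139 km/s.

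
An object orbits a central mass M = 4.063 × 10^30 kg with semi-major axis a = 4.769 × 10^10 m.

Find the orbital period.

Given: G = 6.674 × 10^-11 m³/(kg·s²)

GM = G · M = 6.674e-11 · 4.063e+30 = 2.71165e+20 m³/s².
Kepler's third law: T = 2π √(a³ / GM).
Substituting a = 4.769e+10 m and GM = 2.71165e+20 m³/s²:
T = 2π √((4.769e+10)³ / 2.71165e+20) s
T ≈ 3.974e+06 s = 45.99 days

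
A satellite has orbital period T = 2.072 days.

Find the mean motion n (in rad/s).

Convert to SI: T = 2.072 days = 179021 s.
n = 2π / T.
n = 2π / 179021 s ≈ 3.51e-05 rad/s.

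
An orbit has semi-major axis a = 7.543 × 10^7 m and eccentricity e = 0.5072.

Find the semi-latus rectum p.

p = a (1 − e²).
p = 7.543e+07 · (1 − (0.5072)²) = 7.543e+07 · 0.742748 ≈ 5.603e+07 m = 5.603 × 10^7 m.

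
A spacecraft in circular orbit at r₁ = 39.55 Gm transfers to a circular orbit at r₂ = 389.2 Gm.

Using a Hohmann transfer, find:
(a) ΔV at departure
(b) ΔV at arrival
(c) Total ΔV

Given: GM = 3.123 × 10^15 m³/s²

Convert to SI: r₁ = 39.55 Gm = 3.955e+10 m; r₂ = 389.2 Gm = 3.892e+11 m.
Transfer semi-major axis: a_t = (r₁ + r₂)/2 = (3.955e+10 + 3.892e+11)/2 = 2.14375e+11 m.
Circular speeds: v₁ = √(GM/r₁) = 281.004 m/s, v₂ = √(GM/r₂) = 89.5776 m/s.
Transfer speeds (vis-viva v² = GM(2/r − 1/a_t)): v₁ᵗ = 378.627 m/s, v₂ᵗ = 38.4756 m/s.
(a) ΔV₁ = |v₁ᵗ − v₁| ≈ 97.62 m/s = 97.62 m/s.
(b) ΔV₂ = |v₂ − v₂ᵗ| ≈ 51.1 m/s = 51.1 m/s.
(c) ΔV_total = ΔV₁ + ΔV₂ ≈ 148.7 m/s = 148.7 m/s.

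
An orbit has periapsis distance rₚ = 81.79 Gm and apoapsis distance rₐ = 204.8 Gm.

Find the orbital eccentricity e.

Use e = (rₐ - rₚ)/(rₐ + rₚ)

Convert to SI: rₚ = 81.79 Gm = 8.179e+10 m; rₐ = 204.8 Gm = 2.048e+11 m.
e = (rₐ − rₚ) / (rₐ + rₚ).
e = (2.048e+11 − 8.179e+10) / (2.048e+11 + 8.179e+10) = 1.2301e+11 / 2.8659e+11 ≈ 0.4292.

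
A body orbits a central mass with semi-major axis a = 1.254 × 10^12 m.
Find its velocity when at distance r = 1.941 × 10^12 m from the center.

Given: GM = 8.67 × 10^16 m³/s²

Vis-viva: v = √(GM · (2/r − 1/a)).
2/r − 1/a = 2/1.941e+12 − 1/1.254e+12 = 2.32949e-13 m⁻¹.
v = √(8.67e+16 · 2.32949e-13) m/s ≈ 142.1 m/s = 142.1 m/s.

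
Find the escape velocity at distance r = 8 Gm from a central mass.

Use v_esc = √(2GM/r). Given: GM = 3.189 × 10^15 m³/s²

Convert to SI: r = 8 Gm = 8e+09 m.
Escape velocity comes from setting total energy to zero: ½v² − GM/r = 0 ⇒ v_esc = √(2GM / r).
v_esc = √(2 · 3.189e+15 / 8e+09) m/s ≈ 892.9 m/s = 892.9 m/s.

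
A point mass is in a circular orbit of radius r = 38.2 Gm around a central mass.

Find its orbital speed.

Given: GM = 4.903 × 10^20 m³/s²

Convert to SI: r = 38.2 Gm = 3.82e+10 m.
For a circular orbit, gravity supplies the centripetal force, so v = √(GM / r).
v = √(4.903e+20 / 3.82e+10) m/s ≈ 1.133e+05 m/s = 113.3 km/s.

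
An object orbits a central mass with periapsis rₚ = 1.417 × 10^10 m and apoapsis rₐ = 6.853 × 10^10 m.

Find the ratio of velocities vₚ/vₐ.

Conservation of angular momentum gives rₚvₚ = rₐvₐ, so vₚ/vₐ = rₐ/rₚ.
vₚ/vₐ = 6.853e+10 / 1.417e+10 ≈ 4.836.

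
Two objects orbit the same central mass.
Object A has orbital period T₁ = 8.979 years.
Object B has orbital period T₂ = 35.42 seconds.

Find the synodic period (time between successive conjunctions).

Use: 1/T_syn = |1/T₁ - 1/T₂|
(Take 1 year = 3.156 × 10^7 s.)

Convert to SI: T₁ = 8.979 years = 2.83377e+08 s.
T_syn = |T₁ · T₂ / (T₁ − T₂)|.
T_syn = |2.83377e+08 · 35.42 / (2.83377e+08 − 35.42)| s ≈ 35.42 s = 35.42 seconds.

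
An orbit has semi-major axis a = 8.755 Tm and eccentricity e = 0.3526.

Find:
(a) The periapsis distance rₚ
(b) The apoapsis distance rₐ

Convert to SI: a = 8.755 Tm = 8.755e+12 m.
(a) rₚ = a(1 − e) = 8.755e+12 · (1 − 0.3526) = 8.755e+12 · 0.6474 ≈ 5.668e+12 m = 5.668 Tm.
(b) rₐ = a(1 + e) = 8.755e+12 · (1 + 0.3526) = 8.755e+12 · 1.3526 ≈ 1.184e+13 m = 11.84 Tm.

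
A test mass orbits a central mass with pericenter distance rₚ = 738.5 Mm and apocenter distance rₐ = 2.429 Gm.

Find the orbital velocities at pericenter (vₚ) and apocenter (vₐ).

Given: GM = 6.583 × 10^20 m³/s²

Convert to SI: rₚ = 738.5 Mm = 7.385e+08 m; rₐ = 2.429 Gm = 2.429e+09 m.
Use the vis-viva equation v² = GM(2/r − 1/a) with a = (rₚ + rₐ)/2 = (7.385e+08 + 2.429e+09)/2 = 1.58375e+09 m.
vₚ = √(GM · (2/rₚ − 1/a)) = √(6.583e+20 · (2/7.385e+08 − 1/1.58375e+09)) m/s ≈ 1.169e+06 m/s = 1169 km/s.
vₐ = √(GM · (2/rₐ − 1/a)) = √(6.583e+20 · (2/2.429e+09 − 1/1.58375e+09)) m/s ≈ 3.555e+05 m/s = 355.5 km/s.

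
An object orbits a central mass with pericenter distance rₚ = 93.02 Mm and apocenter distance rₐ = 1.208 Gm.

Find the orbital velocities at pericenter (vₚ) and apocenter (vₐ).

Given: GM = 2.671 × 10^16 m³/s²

Convert to SI: rₚ = 93.02 Mm = 9.302e+07 m; rₐ = 1.208 Gm = 1.208e+09 m.
Use the vis-viva equation v² = GM(2/r − 1/a) with a = (rₚ + rₐ)/2 = (9.302e+07 + 1.208e+09)/2 = 6.5051e+08 m.
vₚ = √(GM · (2/rₚ − 1/a)) = √(2.671e+16 · (2/9.302e+07 − 1/6.5051e+08)) m/s ≈ 2.309e+04 m/s = 23.09 km/s.
vₐ = √(GM · (2/rₐ − 1/a)) = √(2.671e+16 · (2/1.208e+09 − 1/6.5051e+08)) m/s ≈ 1778 m/s = 1.778 km/s.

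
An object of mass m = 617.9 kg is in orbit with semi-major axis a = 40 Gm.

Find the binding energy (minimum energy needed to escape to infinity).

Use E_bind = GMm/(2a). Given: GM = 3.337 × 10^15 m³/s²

Convert to SI: a = 40 Gm = 4e+10 m.
Total orbital energy is E = −GMm/(2a); binding energy is E_bind = −E = GMm/(2a).
E_bind = 3.337e+15 · 617.9 / (2 · 4e+10) J ≈ 2.577e+07 J = 25.77 MJ.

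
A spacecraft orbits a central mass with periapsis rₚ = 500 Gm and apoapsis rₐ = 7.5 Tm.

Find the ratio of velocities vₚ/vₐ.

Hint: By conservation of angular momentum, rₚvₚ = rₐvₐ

Convert to SI: rₚ = 500 Gm = 5e+11 m; rₐ = 7.5 Tm = 7.5e+12 m.
Conservation of angular momentum gives rₚvₚ = rₐvₐ, so vₚ/vₐ = rₐ/rₚ.
vₚ/vₐ = 7.5e+12 / 5e+11 ≈ 15.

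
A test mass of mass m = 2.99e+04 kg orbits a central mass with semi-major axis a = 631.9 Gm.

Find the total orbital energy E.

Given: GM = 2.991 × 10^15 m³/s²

Convert to SI: a = 631.9 Gm = 6.319e+11 m.
E = −GMm / (2a).
E = −2.991e+15 · 2.99e+04 / (2 · 6.319e+11) J ≈ -7.076e+07 J = -70.76 MJ.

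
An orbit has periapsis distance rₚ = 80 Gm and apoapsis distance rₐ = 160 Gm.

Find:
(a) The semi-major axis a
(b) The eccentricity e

Convert to SI: rₚ = 80 Gm = 8e+10 m; rₐ = 160 Gm = 1.6e+11 m.
(a) a = (rₚ + rₐ) / 2 = (8e+10 + 1.6e+11) / 2 ≈ 1.2e+11 m = 120 Gm.
(b) e = (rₐ − rₚ) / (rₐ + rₚ) = (1.6e+11 − 8e+10) / (1.6e+11 + 8e+10) ≈ 0.3333.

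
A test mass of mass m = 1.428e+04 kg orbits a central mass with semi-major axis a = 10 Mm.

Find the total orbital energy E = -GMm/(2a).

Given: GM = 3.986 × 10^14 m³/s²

Convert to SI: a = 10 Mm = 1e+07 m.
E = −GMm / (2a).
E = −3.986e+14 · 1.428e+04 / (2 · 1e+07) J ≈ -2.846e+11 J = -284.6 GJ.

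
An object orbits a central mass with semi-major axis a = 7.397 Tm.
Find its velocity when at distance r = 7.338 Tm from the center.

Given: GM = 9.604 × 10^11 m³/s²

Convert to SI: a = 7.397 Tm = 7.397e+12 m; r = 7.338 Tm = 7.338e+12 m.
Vis-viva: v = √(GM · (2/r − 1/a)).
2/r − 1/a = 2/7.338e+12 − 1/7.397e+12 = 1.37364e-13 m⁻¹.
v = √(9.604e+11 · 1.37364e-13) m/s ≈ 0.3632 m/s = 0.3632 m/s.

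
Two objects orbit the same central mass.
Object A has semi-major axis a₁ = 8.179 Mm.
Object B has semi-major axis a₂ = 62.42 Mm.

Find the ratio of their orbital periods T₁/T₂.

Convert to SI: a₁ = 8.179 Mm = 8.179e+06 m; a₂ = 62.42 Mm = 6.242e+07 m.
From Kepler's third law, (T₁/T₂)² = (a₁/a₂)³, so T₁/T₂ = (a₁/a₂)^(3/2).
a₁/a₂ = 8.179e+06 / 6.242e+07 = 0.131032.
T₁/T₂ = (0.131032)^(3/2) ≈ 0.04743.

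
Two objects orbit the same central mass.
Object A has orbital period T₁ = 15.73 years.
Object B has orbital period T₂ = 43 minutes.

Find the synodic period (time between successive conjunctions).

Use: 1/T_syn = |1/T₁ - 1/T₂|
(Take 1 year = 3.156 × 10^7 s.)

Convert to SI: T₁ = 15.73 years = 4.96439e+08 s; T₂ = 43 minutes = 2580 s.
T_syn = |T₁ · T₂ / (T₁ − T₂)|.
T_syn = |4.96439e+08 · 2580 / (4.96439e+08 − 2580)| s ≈ 2580 s = 43 minutes.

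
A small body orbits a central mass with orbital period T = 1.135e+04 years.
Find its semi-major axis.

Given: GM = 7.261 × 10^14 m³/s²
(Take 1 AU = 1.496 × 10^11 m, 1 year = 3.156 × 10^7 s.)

Convert to SI: T = 1.135e+04 years = 3.58206e+11 s.
Invert Kepler's third law: a = (GM · T² / (4π²))^(1/3).
Substituting T = 3.58206e+11 s and GM = 7.261e+14 m³/s²:
a = (7.261e+14 · (3.58206e+11)² / (4π²))^(1/3) m
a ≈ 1.331e+12 m = 8.9 AU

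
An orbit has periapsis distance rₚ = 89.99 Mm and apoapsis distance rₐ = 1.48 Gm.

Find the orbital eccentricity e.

Convert to SI: rₚ = 89.99 Mm = 8.999e+07 m; rₐ = 1.48 Gm = 1.48e+09 m.
e = (rₐ − rₚ) / (rₐ + rₚ).
e = (1.48e+09 − 8.999e+07) / (1.48e+09 + 8.999e+07) = 1.39001e+09 / 1.56999e+09 ≈ 0.8854.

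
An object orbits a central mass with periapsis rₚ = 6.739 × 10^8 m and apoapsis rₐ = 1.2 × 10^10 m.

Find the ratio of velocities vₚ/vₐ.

Conservation of angular momentum gives rₚvₚ = rₐvₐ, so vₚ/vₐ = rₐ/rₚ.
vₚ/vₐ = 1.2e+10 / 6.739e+08 ≈ 17.81.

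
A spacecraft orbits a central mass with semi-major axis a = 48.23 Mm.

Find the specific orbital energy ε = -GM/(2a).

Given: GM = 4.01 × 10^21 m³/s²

Convert to SI: a = 48.23 Mm = 4.823e+07 m.
ε = −GM / (2a).
ε = −4.01e+21 / (2 · 4.823e+07) J/kg ≈ -4.157e+13 J/kg = -4.157e+04 GJ/kg.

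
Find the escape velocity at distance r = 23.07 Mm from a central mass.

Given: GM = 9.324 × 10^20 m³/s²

Convert to SI: r = 23.07 Mm = 2.307e+07 m.
Escape velocity comes from setting total energy to zero: ½v² − GM/r = 0 ⇒ v_esc = √(2GM / r).
v_esc = √(2 · 9.324e+20 / 2.307e+07) m/s ≈ 8.991e+06 m/s = 8991 km/s.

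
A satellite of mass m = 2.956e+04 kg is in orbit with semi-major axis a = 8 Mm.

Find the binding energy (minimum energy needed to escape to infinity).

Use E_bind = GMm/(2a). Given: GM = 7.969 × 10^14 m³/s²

Convert to SI: a = 8 Mm = 8e+06 m.
Total orbital energy is E = −GMm/(2a); binding energy is E_bind = −E = GMm/(2a).
E_bind = 7.969e+14 · 2.956e+04 / (2 · 8e+06) J ≈ 1.472e+12 J = 1.472 TJ.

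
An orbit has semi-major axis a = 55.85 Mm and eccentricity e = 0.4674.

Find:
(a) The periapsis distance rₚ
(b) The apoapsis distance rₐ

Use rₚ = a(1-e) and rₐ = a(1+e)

Convert to SI: a = 55.85 Mm = 5.585e+07 m.
(a) rₚ = a(1 − e) = 5.585e+07 · (1 − 0.4674) = 5.585e+07 · 0.5326 ≈ 2.975e+07 m = 29.75 Mm.
(b) rₐ = a(1 + e) = 5.585e+07 · (1 + 0.4674) = 5.585e+07 · 1.4674 ≈ 8.195e+07 m = 81.95 Mm.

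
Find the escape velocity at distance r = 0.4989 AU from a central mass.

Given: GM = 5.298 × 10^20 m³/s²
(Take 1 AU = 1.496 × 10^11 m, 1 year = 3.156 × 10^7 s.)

Convert to SI: r = 0.4989 AU = 7.46354e+10 m.
Escape velocity comes from setting total energy to zero: ½v² − GM/r = 0 ⇒ v_esc = √(2GM / r).
v_esc = √(2 · 5.298e+20 / 7.46354e+10) m/s ≈ 1.192e+05 m/s = 25.14 AU/year.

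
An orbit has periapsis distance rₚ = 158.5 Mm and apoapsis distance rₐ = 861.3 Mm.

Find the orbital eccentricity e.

Convert to SI: rₚ = 158.5 Mm = 1.585e+08 m; rₐ = 861.3 Mm = 8.613e+08 m.
e = (rₐ − rₚ) / (rₐ + rₚ).
e = (8.613e+08 − 1.585e+08) / (8.613e+08 + 1.585e+08) = 7.028e+08 / 1.0198e+09 ≈ 0.6892.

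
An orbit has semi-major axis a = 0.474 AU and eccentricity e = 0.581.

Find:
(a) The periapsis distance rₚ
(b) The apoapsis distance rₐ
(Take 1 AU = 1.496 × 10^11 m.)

Convert to SI: a = 0.474 AU = 7.09104e+10 m.
(a) rₚ = a(1 − e) = 7.09104e+10 · (1 − 0.581) = 7.09104e+10 · 0.419 ≈ 2.971e+10 m = 0.1986 AU.
(b) rₐ = a(1 + e) = 7.09104e+10 · (1 + 0.581) = 7.09104e+10 · 1.581 ≈ 1.121e+11 m = 0.7494 AU.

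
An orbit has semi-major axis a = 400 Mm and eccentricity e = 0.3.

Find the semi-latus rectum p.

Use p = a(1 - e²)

Convert to SI: a = 400 Mm = 4e+08 m.
p = a (1 − e²).
p = 4e+08 · (1 − (0.3)²) = 4e+08 · 0.91 ≈ 3.64e+08 m = 364 Mm.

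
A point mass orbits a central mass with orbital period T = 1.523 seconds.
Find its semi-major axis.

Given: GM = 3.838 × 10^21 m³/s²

Invert Kepler's third law: a = (GM · T² / (4π²))^(1/3).
Substituting T = 1.523 s and GM = 3.838e+21 m³/s²:
a = (3.838e+21 · (1.523)² / (4π²))^(1/3) m
a ≈ 6.087e+06 m = 6.087 Mm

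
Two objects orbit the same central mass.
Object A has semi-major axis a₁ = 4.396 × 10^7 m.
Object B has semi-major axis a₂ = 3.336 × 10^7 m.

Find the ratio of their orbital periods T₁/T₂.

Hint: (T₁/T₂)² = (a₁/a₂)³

From Kepler's third law, (T₁/T₂)² = (a₁/a₂)³, so T₁/T₂ = (a₁/a₂)^(3/2).
a₁/a₂ = 4.396e+07 / 3.336e+07 = 1.31775.
T₁/T₂ = (1.31775)^(3/2) ≈ 1.513.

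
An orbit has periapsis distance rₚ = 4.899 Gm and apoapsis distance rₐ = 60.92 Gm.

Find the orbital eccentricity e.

Convert to SI: rₚ = 4.899 Gm = 4.899e+09 m; rₐ = 60.92 Gm = 6.092e+10 m.
e = (rₐ − rₚ) / (rₐ + rₚ).
e = (6.092e+10 − 4.899e+09) / (6.092e+10 + 4.899e+09) = 5.6021e+10 / 6.5819e+10 ≈ 0.8511.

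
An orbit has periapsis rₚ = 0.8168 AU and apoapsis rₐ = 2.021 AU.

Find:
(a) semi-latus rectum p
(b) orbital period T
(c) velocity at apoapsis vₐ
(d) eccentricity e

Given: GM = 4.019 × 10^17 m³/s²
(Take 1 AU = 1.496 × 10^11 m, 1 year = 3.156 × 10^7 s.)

Convert to SI: rₚ = 0.8168 AU = 1.22193e+11 m; rₐ = 2.021 AU = 3.02342e+11 m.
(a) From a = (rₚ + rₐ)/2 = 2.12267e+11 m and e = (rₐ − rₚ)/(rₐ + rₚ) = 0.424343, p = a(1 − e²) = 2.12267e+11 · (1 − (0.424343)²) ≈ 1.74e+11 m
(b) With a = (rₚ + rₐ)/2 = 2.12267e+11 m, T = 2π √(a³/GM) = 2π √((2.12267e+11)³/4.019e+17) s ≈ 9.693e+08 s
(c) With a = (rₚ + rₐ)/2 = 2.12267e+11 m, vₐ = √(GM (2/rₐ − 1/a)) = √(4.019e+17 · (2/3.02342e+11 − 1/2.12267e+11)) m/s ≈ 874.8 m/s
(d) e = (rₐ − rₚ)/(rₐ + rₚ) = (3.02342e+11 − 1.22193e+11)/(3.02342e+11 + 1.22193e+11) ≈ 0.4243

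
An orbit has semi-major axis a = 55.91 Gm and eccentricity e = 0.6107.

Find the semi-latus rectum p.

Convert to SI: a = 55.91 Gm = 5.591e+10 m.
p = a (1 − e²).
p = 5.591e+10 · (1 − (0.6107)²) = 5.591e+10 · 0.627046 ≈ 3.506e+10 m = 35.06 Gm.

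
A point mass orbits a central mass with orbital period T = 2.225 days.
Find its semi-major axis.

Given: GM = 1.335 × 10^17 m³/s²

Convert to SI: T = 2.225 days = 192240 s.
Invert Kepler's third law: a = (GM · T² / (4π²))^(1/3).
Substituting T = 192240 s and GM = 1.335e+17 m³/s²:
a = (1.335e+17 · (192240)² / (4π²))^(1/3) m
a ≈ 5e+08 m = 500 Mm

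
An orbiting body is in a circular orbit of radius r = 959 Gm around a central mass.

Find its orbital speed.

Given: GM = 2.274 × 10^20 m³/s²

Convert to SI: r = 959 Gm = 9.59e+11 m.
For a circular orbit, gravity supplies the centripetal force, so v = √(GM / r).
v = √(2.274e+20 / 9.59e+11) m/s ≈ 1.54e+04 m/s = 15.4 km/s.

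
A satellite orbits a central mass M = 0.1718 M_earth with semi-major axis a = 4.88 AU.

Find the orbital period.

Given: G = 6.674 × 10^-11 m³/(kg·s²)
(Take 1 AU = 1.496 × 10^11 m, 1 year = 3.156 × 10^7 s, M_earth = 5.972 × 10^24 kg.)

Convert to SI: a = 4.88 AU = 7.30048e+11 m; M = 0.1718 M_earth = 1.02599e+24 kg.
GM = G · M = 6.674e-11 · 1.02599e+24 = 6.84745e+13 m³/s².
Kepler's third law: T = 2π √(a³ / GM).
Substituting a = 7.30048e+11 m and GM = 6.84745e+13 m³/s²:
T = 2π √((7.30048e+11)³ / 6.84745e+13) s
T ≈ 4.736e+11 s = 1.501e+04 years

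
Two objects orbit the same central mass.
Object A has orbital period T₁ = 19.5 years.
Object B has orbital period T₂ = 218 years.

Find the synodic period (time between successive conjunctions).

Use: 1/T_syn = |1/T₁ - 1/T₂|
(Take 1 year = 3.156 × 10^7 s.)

Convert to SI: T₁ = 19.5 years = 6.1542e+08 s; T₂ = 218 years = 6.88008e+09 s.
T_syn = |T₁ · T₂ / (T₁ − T₂)|.
T_syn = |6.1542e+08 · 6.88008e+09 / (6.1542e+08 − 6.88008e+09)| s ≈ 6.759e+08 s = 21.42 years.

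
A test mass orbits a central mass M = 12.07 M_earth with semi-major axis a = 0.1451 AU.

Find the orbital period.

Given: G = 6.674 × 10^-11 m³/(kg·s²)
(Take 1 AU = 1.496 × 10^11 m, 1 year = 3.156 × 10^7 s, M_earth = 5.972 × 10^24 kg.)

Convert to SI: a = 0.1451 AU = 2.1707e+10 m; M = 12.07 M_earth = 7.2082e+25 kg.
GM = G · M = 6.674e-11 · 7.2082e+25 = 4.81076e+15 m³/s².
Kepler's third law: T = 2π √(a³ / GM).
Substituting a = 2.1707e+10 m and GM = 4.81076e+15 m³/s²:
T = 2π √((2.1707e+10)³ / 4.81076e+15) s
T ≈ 2.897e+08 s = 9.18 years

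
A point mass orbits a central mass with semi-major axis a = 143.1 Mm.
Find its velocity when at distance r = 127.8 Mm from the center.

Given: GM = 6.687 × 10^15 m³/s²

Convert to SI: a = 143.1 Mm = 1.431e+08 m; r = 127.8 Mm = 1.278e+08 m.
Vis-viva: v = √(GM · (2/r − 1/a)).
2/r − 1/a = 2/1.278e+08 − 1/1.431e+08 = 8.66133e-09 m⁻¹.
v = √(6.687e+15 · 8.66133e-09) m/s ≈ 7610 m/s = 7.61 km/s.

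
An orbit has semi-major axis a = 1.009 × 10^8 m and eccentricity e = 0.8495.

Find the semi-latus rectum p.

p = a (1 − e²).
p = 1.009e+08 · (1 − (0.8495)²) = 1.009e+08 · 0.27835 ≈ 2.809e+07 m = 2.809 × 10^7 m.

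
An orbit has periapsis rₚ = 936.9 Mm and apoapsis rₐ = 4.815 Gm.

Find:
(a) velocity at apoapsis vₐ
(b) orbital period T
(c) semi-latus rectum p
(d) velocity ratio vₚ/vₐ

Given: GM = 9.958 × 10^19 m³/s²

Convert to SI: rₚ = 936.9 Mm = 9.369e+08 m; rₐ = 4.815 Gm = 4.815e+09 m.
(a) With a = (rₚ + rₐ)/2 = 2.87595e+09 m, vₐ = √(GM (2/rₐ − 1/a)) = √(9.958e+19 · (2/4.815e+09 − 1/2.87595e+09)) m/s ≈ 8.208e+04 m/s
(b) With a = (rₚ + rₐ)/2 = 2.87595e+09 m, T = 2π √(a³/GM) = 2π √((2.87595e+09)³/9.958e+19) s ≈ 9.711e+04 s
(c) From a = (rₚ + rₐ)/2 = 2.87595e+09 m and e = (rₐ − rₚ)/(rₐ + rₚ) = 0.674229, p = a(1 − e²) = 2.87595e+09 · (1 − (0.674229)²) ≈ 1.569e+09 m
(d) Conservation of angular momentum (rₚvₚ = rₐvₐ) gives vₚ/vₐ = rₐ/rₚ = 4.815e+09/9.369e+08 ≈ 5.139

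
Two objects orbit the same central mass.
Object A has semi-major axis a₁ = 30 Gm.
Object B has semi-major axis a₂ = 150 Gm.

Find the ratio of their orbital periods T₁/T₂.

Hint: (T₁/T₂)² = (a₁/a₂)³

Convert to SI: a₁ = 30 Gm = 3e+10 m; a₂ = 150 Gm = 1.5e+11 m.
From Kepler's third law, (T₁/T₂)² = (a₁/a₂)³, so T₁/T₂ = (a₁/a₂)^(3/2).
a₁/a₂ = 3e+10 / 1.5e+11 = 0.2.
T₁/T₂ = (0.2)^(3/2) ≈ 0.08944.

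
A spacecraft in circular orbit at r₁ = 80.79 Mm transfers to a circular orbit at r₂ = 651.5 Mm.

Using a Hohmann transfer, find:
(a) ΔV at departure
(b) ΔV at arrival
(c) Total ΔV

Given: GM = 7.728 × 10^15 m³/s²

Convert to SI: r₁ = 80.79 Mm = 8.079e+07 m; r₂ = 651.5 Mm = 6.515e+08 m.
Transfer semi-major axis: a_t = (r₁ + r₂)/2 = (8.079e+07 + 6.515e+08)/2 = 3.66145e+08 m.
Circular speeds: v₁ = √(GM/r₁) = 9780.36 m/s, v₂ = √(GM/r₂) = 3444.1 m/s.
Transfer speeds (vis-viva v² = GM(2/r − 1/a_t)): v₁ᵗ = 13046.2 m/s, v₂ᵗ = 1617.81 m/s.
(a) ΔV₁ = |v₁ᵗ − v₁| ≈ 3266 m/s = 3.266 km/s.
(b) ΔV₂ = |v₂ − v₂ᵗ| ≈ 1826 m/s = 1.826 km/s.
(c) ΔV_total = ΔV₁ + ΔV₂ ≈ 5092 m/s = 5.092 km/s.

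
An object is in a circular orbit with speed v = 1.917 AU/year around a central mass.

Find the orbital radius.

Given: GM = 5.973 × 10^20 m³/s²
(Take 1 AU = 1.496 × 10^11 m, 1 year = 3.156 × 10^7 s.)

Convert to SI: v = 1.917 AU/year = 9086.92 m/s.
For a circular orbit, v² = GM / r, so r = GM / v².
r = 5.973e+20 / (9086.92)² m ≈ 7.234e+12 m = 48.35 AU.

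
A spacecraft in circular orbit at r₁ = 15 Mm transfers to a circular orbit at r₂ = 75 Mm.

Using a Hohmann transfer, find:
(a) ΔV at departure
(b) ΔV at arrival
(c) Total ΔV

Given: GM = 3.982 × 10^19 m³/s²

Convert to SI: r₁ = 15 Mm = 1.5e+07 m; r₂ = 75 Mm = 7.5e+07 m.
Transfer semi-major axis: a_t = (r₁ + r₂)/2 = (1.5e+07 + 7.5e+07)/2 = 4.5e+07 m.
Circular speeds: v₁ = √(GM/r₁) = 1.62931e+06 m/s, v₂ = √(GM/r₂) = 728652 m/s.
Transfer speeds (vis-viva v² = GM(2/r − 1/a_t)): v₁ᵗ = 2.10344e+06 m/s, v₂ᵗ = 420687 m/s.
(a) ΔV₁ = |v₁ᵗ − v₁| ≈ 4.741e+05 m/s = 474.1 km/s.
(b) ΔV₂ = |v₂ − v₂ᵗ| ≈ 3.08e+05 m/s = 308 km/s.
(c) ΔV_total = ΔV₁ + ΔV₂ ≈ 7.821e+05 m/s = 782.1 km/s.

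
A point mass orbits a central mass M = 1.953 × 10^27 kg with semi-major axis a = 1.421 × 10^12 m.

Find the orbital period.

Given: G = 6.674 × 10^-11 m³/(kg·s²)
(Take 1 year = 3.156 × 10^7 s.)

GM = G · M = 6.674e-11 · 1.953e+27 = 1.30343e+17 m³/s².
Kepler's third law: T = 2π √(a³ / GM).
Substituting a = 1.421e+12 m and GM = 1.30343e+17 m³/s²:
T = 2π √((1.421e+12)³ / 1.30343e+17) s
T ≈ 2.948e+10 s = 934.1 years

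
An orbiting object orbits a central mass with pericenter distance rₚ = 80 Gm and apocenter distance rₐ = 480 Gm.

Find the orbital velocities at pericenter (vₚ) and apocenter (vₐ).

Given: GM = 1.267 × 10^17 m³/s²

Convert to SI: rₚ = 80 Gm = 8e+10 m; rₐ = 480 Gm = 4.8e+11 m.
Use the vis-viva equation v² = GM(2/r − 1/a) with a = (rₚ + rₐ)/2 = (8e+10 + 4.8e+11)/2 = 2.8e+11 m.
vₚ = √(GM · (2/rₚ − 1/a)) = √(1.267e+17 · (2/8e+10 − 1/2.8e+11)) m/s ≈ 1648 m/s = 1.648 km/s.
vₐ = √(GM · (2/rₐ − 1/a)) = √(1.267e+17 · (2/4.8e+11 − 1/2.8e+11)) m/s ≈ 274.6 m/s = 274.6 m/s.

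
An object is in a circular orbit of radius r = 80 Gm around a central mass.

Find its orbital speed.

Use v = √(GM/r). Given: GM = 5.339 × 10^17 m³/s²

Convert to SI: r = 80 Gm = 8e+10 m.
For a circular orbit, gravity supplies the centripetal force, so v = √(GM / r).
v = √(5.339e+17 / 8e+10) m/s ≈ 2583 m/s = 2.583 km/s.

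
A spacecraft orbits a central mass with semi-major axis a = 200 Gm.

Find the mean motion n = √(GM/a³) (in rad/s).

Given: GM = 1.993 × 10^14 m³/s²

Convert to SI: a = 200 Gm = 2e+11 m.
n = √(GM / a³).
n = √(1.993e+14 / (2e+11)³) rad/s ≈ 1.578e-10 rad/s.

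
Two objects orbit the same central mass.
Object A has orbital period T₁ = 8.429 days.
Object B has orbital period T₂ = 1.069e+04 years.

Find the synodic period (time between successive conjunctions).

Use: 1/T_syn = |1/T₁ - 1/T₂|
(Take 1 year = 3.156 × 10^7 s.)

Convert to SI: T₁ = 8.429 days = 728266 s; T₂ = 1.069e+04 years = 3.37376e+11 s.
T_syn = |T₁ · T₂ / (T₁ − T₂)|.
T_syn = |728266 · 3.37376e+11 / (728266 − 3.37376e+11)| s ≈ 7.283e+05 s = 8.429 days.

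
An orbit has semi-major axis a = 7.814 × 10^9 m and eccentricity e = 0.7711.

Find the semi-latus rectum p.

p = a (1 − e²).
p = 7.814e+09 · (1 − (0.7711)²) = 7.814e+09 · 0.405405 ≈ 3.168e+09 m = 3.168 × 10^9 m.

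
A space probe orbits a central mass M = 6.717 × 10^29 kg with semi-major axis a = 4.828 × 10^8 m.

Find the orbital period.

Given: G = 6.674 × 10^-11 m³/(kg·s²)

GM = G · M = 6.674e-11 · 6.717e+29 = 4.48293e+19 m³/s².
Kepler's third law: T = 2π √(a³ / GM).
Substituting a = 4.828e+08 m and GM = 4.48293e+19 m³/s²:
T = 2π √((4.828e+08)³ / 4.48293e+19) s
T ≈ 9955 s = 2.765 hours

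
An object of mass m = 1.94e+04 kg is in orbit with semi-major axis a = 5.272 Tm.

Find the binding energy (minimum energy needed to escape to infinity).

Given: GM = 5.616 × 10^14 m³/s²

Convert to SI: a = 5.272 Tm = 5.272e+12 m.
Total orbital energy is E = −GMm/(2a); binding energy is E_bind = −E = GMm/(2a).
E_bind = 5.616e+14 · 1.94e+04 / (2 · 5.272e+12) J ≈ 1.033e+06 J = 1.033 MJ.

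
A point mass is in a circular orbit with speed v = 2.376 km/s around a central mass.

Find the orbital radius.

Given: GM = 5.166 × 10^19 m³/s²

Convert to SI: v = 2.376 km/s = 2376 m/s.
For a circular orbit, v² = GM / r, so r = GM / v².
r = 5.166e+19 / (2376)² m ≈ 9.151e+12 m = 9.151 Tm.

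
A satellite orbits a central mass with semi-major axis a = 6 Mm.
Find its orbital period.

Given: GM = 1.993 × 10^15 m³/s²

Convert to SI: a = 6 Mm = 6e+06 m.
Kepler's third law: T = 2π √(a³ / GM).
Substituting a = 6e+06 m and GM = 1.993e+15 m³/s²:
T = 2π √((6e+06)³ / 1.993e+15) s
T ≈ 2068 s = 34.47 minutes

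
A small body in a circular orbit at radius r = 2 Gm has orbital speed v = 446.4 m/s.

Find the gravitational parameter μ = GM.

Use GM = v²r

Convert to SI: r = 2 Gm = 2e+09 m.
For a circular orbit v² = GM/r, so GM = v² · r.
GM = (446.4)² · 2e+09 m³/s² ≈ 3.985e+14 m³/s² = 3.985 × 10^14 m³/s².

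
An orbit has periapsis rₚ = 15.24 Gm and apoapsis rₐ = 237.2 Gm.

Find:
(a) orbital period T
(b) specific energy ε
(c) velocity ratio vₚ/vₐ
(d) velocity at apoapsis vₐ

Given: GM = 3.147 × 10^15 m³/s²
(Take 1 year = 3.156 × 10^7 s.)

Convert to SI: rₚ = 15.24 Gm = 1.524e+10 m; rₐ = 237.2 Gm = 2.372e+11 m.
(a) With a = (rₚ + rₐ)/2 = 1.2622e+11 m, T = 2π √(a³/GM) = 2π √((1.2622e+11)³/3.147e+15) s ≈ 5.023e+09 s
(b) With a = (rₚ + rₐ)/2 = 1.2622e+11 m, ε = −GM/(2a) = −3.147e+15/(2 · 1.2622e+11) J/kg ≈ -1.247e+04 J/kg
(c) Conservation of angular momentum (rₚvₚ = rₐvₐ) gives vₚ/vₐ = rₐ/rₚ = 2.372e+11/1.524e+10 ≈ 15.56
(d) With a = (rₚ + rₐ)/2 = 1.2622e+11 m, vₐ = √(GM (2/rₐ − 1/a)) = √(3.147e+15 · (2/2.372e+11 − 1/1.2622e+11)) m/s ≈ 40.02 m/s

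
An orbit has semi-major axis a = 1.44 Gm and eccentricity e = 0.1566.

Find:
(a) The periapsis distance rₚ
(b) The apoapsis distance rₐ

Convert to SI: a = 1.44 Gm = 1.44e+09 m.
(a) rₚ = a(1 − e) = 1.44e+09 · (1 − 0.1566) = 1.44e+09 · 0.8434 ≈ 1.214e+09 m = 1.214 Gm.
(b) rₐ = a(1 + e) = 1.44e+09 · (1 + 0.1566) = 1.44e+09 · 1.1566 ≈ 1.666e+09 m = 1.666 Gm.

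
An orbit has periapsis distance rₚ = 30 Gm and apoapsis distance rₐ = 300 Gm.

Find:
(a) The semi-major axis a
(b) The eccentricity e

Convert to SI: rₚ = 30 Gm = 3e+10 m; rₐ = 300 Gm = 3e+11 m.
(a) a = (rₚ + rₐ) / 2 = (3e+10 + 3e+11) / 2 ≈ 1.65e+11 m = 165 Gm.
(b) e = (rₐ − rₚ) / (rₐ + rₚ) = (3e+11 − 3e+10) / (3e+11 + 3e+10) ≈ 0.8182.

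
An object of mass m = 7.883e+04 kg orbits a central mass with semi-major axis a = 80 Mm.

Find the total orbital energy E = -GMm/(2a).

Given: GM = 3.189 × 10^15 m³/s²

Convert to SI: a = 80 Mm = 8e+07 m.
E = −GMm / (2a).
E = −3.189e+15 · 7.883e+04 / (2 · 8e+07) J ≈ -1.571e+12 J = -1.571 TJ.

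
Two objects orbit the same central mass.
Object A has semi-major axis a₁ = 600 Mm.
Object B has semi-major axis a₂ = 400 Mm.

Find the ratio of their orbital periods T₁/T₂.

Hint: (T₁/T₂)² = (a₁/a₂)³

Convert to SI: a₁ = 600 Mm = 6e+08 m; a₂ = 400 Mm = 4e+08 m.
From Kepler's third law, (T₁/T₂)² = (a₁/a₂)³, so T₁/T₂ = (a₁/a₂)^(3/2).
a₁/a₂ = 6e+08 / 4e+08 = 1.5.
T₁/T₂ = (1.5)^(3/2) ≈ 1.837.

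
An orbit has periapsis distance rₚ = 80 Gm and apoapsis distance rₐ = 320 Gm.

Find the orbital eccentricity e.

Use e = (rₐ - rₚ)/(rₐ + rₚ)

Convert to SI: rₚ = 80 Gm = 8e+10 m; rₐ = 320 Gm = 3.2e+11 m.
e = (rₐ − rₚ) / (rₐ + rₚ).
e = (3.2e+11 − 8e+10) / (3.2e+11 + 8e+10) = 2.4e+11 / 4e+11 ≈ 0.6.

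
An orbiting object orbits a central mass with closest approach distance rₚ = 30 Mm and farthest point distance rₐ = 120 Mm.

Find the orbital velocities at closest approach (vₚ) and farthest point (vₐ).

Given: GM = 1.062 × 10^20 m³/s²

Convert to SI: rₚ = 30 Mm = 3e+07 m; rₐ = 120 Mm = 1.2e+08 m.
Use the vis-viva equation v² = GM(2/r − 1/a) with a = (rₚ + rₐ)/2 = (3e+07 + 1.2e+08)/2 = 7.5e+07 m.
vₚ = √(GM · (2/rₚ − 1/a)) = √(1.062e+20 · (2/3e+07 − 1/7.5e+07)) m/s ≈ 2.38e+06 m/s = 2380 km/s.
vₐ = √(GM · (2/rₐ − 1/a)) = √(1.062e+20 · (2/1.2e+08 − 1/7.5e+07)) m/s ≈ 5.95e+05 m/s = 595 km/s.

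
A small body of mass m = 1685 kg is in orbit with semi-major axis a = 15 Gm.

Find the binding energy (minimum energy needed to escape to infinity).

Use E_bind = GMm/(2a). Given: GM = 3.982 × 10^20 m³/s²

Convert to SI: a = 15 Gm = 1.5e+10 m.
Total orbital energy is E = −GMm/(2a); binding energy is E_bind = −E = GMm/(2a).
E_bind = 3.982e+20 · 1685 / (2 · 1.5e+10) J ≈ 2.237e+13 J = 22.37 TJ.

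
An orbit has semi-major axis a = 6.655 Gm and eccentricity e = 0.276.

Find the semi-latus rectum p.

Convert to SI: a = 6.655 Gm = 6.655e+09 m.
p = a (1 − e²).
p = 6.655e+09 · (1 − (0.276)²) = 6.655e+09 · 0.923824 ≈ 6.148e+09 m = 6.148 Gm.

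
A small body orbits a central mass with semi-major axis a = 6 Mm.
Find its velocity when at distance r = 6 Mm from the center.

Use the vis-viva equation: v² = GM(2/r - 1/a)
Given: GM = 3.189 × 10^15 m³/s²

Convert to SI: a = 6 Mm = 6e+06 m; r = 6 Mm = 6e+06 m.
Vis-viva: v = √(GM · (2/r − 1/a)).
2/r − 1/a = 2/6e+06 − 1/6e+06 = 1.66667e-07 m⁻¹.
v = √(3.189e+15 · 1.66667e-07) m/s ≈ 2.305e+04 m/s = 23.05 km/s.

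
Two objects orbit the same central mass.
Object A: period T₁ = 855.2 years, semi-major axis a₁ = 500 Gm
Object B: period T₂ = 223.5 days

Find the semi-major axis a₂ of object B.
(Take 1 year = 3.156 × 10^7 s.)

Convert to SI: T₁ = 855.2 years = 2.69901e+10 s; a₁ = 500 Gm = 5e+11 m; T₂ = 223.5 days = 1.93104e+07 s.
Kepler's third law: (T₁/T₂)² = (a₁/a₂)³ ⇒ a₂ = a₁ · (T₂/T₁)^(2/3).
T₂/T₁ = 1.93104e+07 / 2.69901e+10 = 0.000715462.
a₂ = 5e+11 · (0.000715462)^(2/3) m ≈ 4e+09 m = 4 Gm.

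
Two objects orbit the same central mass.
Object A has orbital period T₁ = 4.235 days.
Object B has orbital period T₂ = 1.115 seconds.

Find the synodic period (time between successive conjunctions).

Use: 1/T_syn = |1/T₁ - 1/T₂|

Convert to SI: T₁ = 4.235 days = 365904 s.
T_syn = |T₁ · T₂ / (T₁ − T₂)|.
T_syn = |365904 · 1.115 / (365904 − 1.115)| s ≈ 1.115 s = 1.115 seconds.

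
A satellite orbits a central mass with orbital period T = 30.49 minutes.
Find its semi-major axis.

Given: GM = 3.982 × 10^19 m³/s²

Convert to SI: T = 30.49 minutes = 1829.4 s.
Invert Kepler's third law: a = (GM · T² / (4π²))^(1/3).
Substituting T = 1829.4 s and GM = 3.982e+19 m³/s²:
a = (3.982e+19 · (1829.4)² / (4π²))^(1/3) m
a ≈ 1.5e+08 m = 150 Mm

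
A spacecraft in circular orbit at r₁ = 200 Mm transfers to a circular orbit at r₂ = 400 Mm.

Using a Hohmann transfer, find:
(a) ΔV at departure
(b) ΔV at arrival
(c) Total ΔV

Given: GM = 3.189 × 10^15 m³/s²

Convert to SI: r₁ = 200 Mm = 2e+08 m; r₂ = 400 Mm = 4e+08 m.
Transfer semi-major axis: a_t = (r₁ + r₂)/2 = (2e+08 + 4e+08)/2 = 3e+08 m.
Circular speeds: v₁ = √(GM/r₁) = 3993.12 m/s, v₂ = √(GM/r₂) = 2823.56 m/s.
Transfer speeds (vis-viva v² = GM(2/r − 1/a_t)): v₁ᵗ = 4610.86 m/s, v₂ᵗ = 2305.43 m/s.
(a) ΔV₁ = |v₁ᵗ − v₁| ≈ 617.7 m/s = 617.7 m/s.
(b) ΔV₂ = |v₂ − v₂ᵗ| ≈ 518.1 m/s = 518.1 m/s.
(c) ΔV_total = ΔV₁ + ΔV₂ ≈ 1136 m/s = 1.136 km/s.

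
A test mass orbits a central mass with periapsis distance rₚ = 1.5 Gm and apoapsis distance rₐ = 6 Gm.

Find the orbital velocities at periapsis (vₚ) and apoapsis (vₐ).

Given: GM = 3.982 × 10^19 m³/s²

Convert to SI: rₚ = 1.5 Gm = 1.5e+09 m; rₐ = 6 Gm = 6e+09 m.
Use the vis-viva equation v² = GM(2/r − 1/a) with a = (rₚ + rₐ)/2 = (1.5e+09 + 6e+09)/2 = 3.75e+09 m.
vₚ = √(GM · (2/rₚ − 1/a)) = √(3.982e+19 · (2/1.5e+09 − 1/3.75e+09)) m/s ≈ 2.061e+05 m/s = 206.1 km/s.
vₐ = √(GM · (2/rₐ − 1/a)) = √(3.982e+19 · (2/6e+09 − 1/3.75e+09)) m/s ≈ 5.152e+04 m/s = 51.52 km/s.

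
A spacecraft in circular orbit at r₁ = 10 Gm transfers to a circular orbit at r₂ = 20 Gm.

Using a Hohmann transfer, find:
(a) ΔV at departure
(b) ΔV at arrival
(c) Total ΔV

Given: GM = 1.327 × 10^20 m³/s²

Convert to SI: r₁ = 10 Gm = 1e+10 m; r₂ = 20 Gm = 2e+10 m.
Transfer semi-major axis: a_t = (r₁ + r₂)/2 = (1e+10 + 2e+10)/2 = 1.5e+10 m.
Circular speeds: v₁ = √(GM/r₁) = 115195 m/s, v₂ = √(GM/r₂) = 81455.5 m/s.
Transfer speeds (vis-viva v² = GM(2/r − 1/a_t)): v₁ᵗ = 133016 m/s, v₂ᵗ = 66508.1 m/s.
(a) ΔV₁ = |v₁ᵗ − v₁| ≈ 1.782e+04 m/s = 17.82 km/s.
(b) ΔV₂ = |v₂ − v₂ᵗ| ≈ 1.495e+04 m/s = 14.95 km/s.
(c) ΔV_total = ΔV₁ + ΔV₂ ≈ 3.277e+04 m/s = 32.77 km/s.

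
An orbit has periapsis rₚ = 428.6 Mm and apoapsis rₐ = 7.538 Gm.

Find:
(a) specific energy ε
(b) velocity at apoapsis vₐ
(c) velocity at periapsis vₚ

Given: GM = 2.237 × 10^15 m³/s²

Convert to SI: rₚ = 428.6 Mm = 4.286e+08 m; rₐ = 7.538 Gm = 7.538e+09 m.
(a) With a = (rₚ + rₐ)/2 = 3.9833e+09 m, ε = −GM/(2a) = −2.237e+15/(2 · 3.9833e+09) J/kg ≈ -2.808e+05 J/kg
(b) With a = (rₚ + rₐ)/2 = 3.9833e+09 m, vₐ = √(GM (2/rₐ − 1/a)) = √(2.237e+15 · (2/7.538e+09 − 1/3.9833e+09)) m/s ≈ 178.7 m/s
(c) With a = (rₚ + rₐ)/2 = 3.9833e+09 m, vₚ = √(GM (2/rₚ − 1/a)) = √(2.237e+15 · (2/4.286e+08 − 1/3.9833e+09)) m/s ≈ 3143 m/s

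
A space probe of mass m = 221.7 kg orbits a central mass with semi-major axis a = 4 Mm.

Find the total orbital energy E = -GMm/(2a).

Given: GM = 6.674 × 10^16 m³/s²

Convert to SI: a = 4 Mm = 4e+06 m.
E = −GMm / (2a).
E = −6.674e+16 · 221.7 / (2 · 4e+06) J ≈ -1.85e+12 J = -1.85 TJ.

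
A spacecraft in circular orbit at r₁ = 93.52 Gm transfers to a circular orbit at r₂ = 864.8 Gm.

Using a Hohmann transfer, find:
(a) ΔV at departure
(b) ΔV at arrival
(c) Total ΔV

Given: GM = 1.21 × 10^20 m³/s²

Convert to SI: r₁ = 93.52 Gm = 9.352e+10 m; r₂ = 864.8 Gm = 8.648e+11 m.
Transfer semi-major axis: a_t = (r₁ + r₂)/2 = (9.352e+10 + 8.648e+11)/2 = 4.7916e+11 m.
Circular speeds: v₁ = √(GM/r₁) = 35970 m/s, v₂ = √(GM/r₂) = 11828.6 m/s.
Transfer speeds (vis-viva v² = GM(2/r − 1/a_t)): v₁ᵗ = 48323.5 m/s, v₂ᵗ = 5225.73 m/s.
(a) ΔV₁ = |v₁ᵗ − v₁| ≈ 1.235e+04 m/s = 12.35 km/s.
(b) ΔV₂ = |v₂ − v₂ᵗ| ≈ 6603 m/s = 6.603 km/s.
(c) ΔV_total = ΔV₁ + ΔV₂ ≈ 1.896e+04 m/s = 18.96 km/s.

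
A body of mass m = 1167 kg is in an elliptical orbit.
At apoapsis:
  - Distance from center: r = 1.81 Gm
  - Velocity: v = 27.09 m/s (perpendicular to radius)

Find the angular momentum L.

Convert to SI: r = 1.81 Gm = 1.81e+09 m.
Since v is perpendicular to r, L = m · v · r.
L = 1167 · 27.09 · 1.81e+09 kg·m²/s ≈ 5.722e+13 kg·m²/s.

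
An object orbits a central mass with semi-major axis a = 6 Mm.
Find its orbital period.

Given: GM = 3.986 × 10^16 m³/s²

Convert to SI: a = 6 Mm = 6e+06 m.
Kepler's third law: T = 2π √(a³ / GM).
Substituting a = 6e+06 m and GM = 3.986e+16 m³/s²:
T = 2π √((6e+06)³ / 3.986e+16) s
T ≈ 462.5 s = 7.709 minutes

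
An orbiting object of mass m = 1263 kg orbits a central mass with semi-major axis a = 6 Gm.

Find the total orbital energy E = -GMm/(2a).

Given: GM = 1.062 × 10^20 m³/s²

Convert to SI: a = 6 Gm = 6e+09 m.
E = −GMm / (2a).
E = −1.062e+20 · 1263 / (2 · 6e+09) J ≈ -1.118e+13 J = -11.18 TJ.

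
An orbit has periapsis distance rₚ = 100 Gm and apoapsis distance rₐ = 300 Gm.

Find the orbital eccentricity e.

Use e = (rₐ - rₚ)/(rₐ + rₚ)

Convert to SI: rₚ = 100 Gm = 1e+11 m; rₐ = 300 Gm = 3e+11 m.
e = (rₐ − rₚ) / (rₐ + rₚ).
e = (3e+11 − 1e+11) / (3e+11 + 1e+11) = 2e+11 / 4e+11 ≈ 0.5.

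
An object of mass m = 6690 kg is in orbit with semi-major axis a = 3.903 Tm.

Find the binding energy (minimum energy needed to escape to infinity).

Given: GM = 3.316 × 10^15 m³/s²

Convert to SI: a = 3.903 Tm = 3.903e+12 m.
Total orbital energy is E = −GMm/(2a); binding energy is E_bind = −E = GMm/(2a).
E_bind = 3.316e+15 · 6690 / (2 · 3.903e+12) J ≈ 2.842e+06 J = 2.842 MJ.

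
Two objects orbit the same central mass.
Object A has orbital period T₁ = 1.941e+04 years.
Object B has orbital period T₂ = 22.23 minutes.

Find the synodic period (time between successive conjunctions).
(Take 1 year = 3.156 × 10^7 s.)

Convert to SI: T₁ = 1.941e+04 years = 6.1258e+11 s; T₂ = 22.23 minutes = 1333.8 s.
T_syn = |T₁ · T₂ / (T₁ − T₂)|.
T_syn = |6.1258e+11 · 1333.8 / (6.1258e+11 − 1333.8)| s ≈ 1334 s = 22.23 minutes.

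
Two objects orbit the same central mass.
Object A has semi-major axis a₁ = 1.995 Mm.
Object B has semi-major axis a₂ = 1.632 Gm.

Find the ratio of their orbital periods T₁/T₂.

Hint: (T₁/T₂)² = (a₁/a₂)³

Convert to SI: a₁ = 1.995 Mm = 1.995e+06 m; a₂ = 1.632 Gm = 1.632e+09 m.
From Kepler's third law, (T₁/T₂)² = (a₁/a₂)³, so T₁/T₂ = (a₁/a₂)^(3/2).
a₁/a₂ = 1.995e+06 / 1.632e+09 = 0.00122243.
T₁/T₂ = (0.00122243)^(3/2) ≈ 4.274e-05.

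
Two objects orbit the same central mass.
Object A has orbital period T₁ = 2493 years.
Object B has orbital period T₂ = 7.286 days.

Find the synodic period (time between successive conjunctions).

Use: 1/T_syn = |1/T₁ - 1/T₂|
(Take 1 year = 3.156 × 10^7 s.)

Convert to SI: T₁ = 2493 years = 7.86791e+10 s; T₂ = 7.286 days = 629510 s.
T_syn = |T₁ · T₂ / (T₁ − T₂)|.
T_syn = |7.86791e+10 · 629510 / (7.86791e+10 − 629510)| s ≈ 6.295e+05 s = 7.286 days.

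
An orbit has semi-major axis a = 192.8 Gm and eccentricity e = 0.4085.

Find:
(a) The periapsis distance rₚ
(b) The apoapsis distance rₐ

Convert to SI: a = 192.8 Gm = 1.928e+11 m.
(a) rₚ = a(1 − e) = 1.928e+11 · (1 − 0.4085) = 1.928e+11 · 0.5915 ≈ 1.14e+11 m = 114 Gm.
(b) rₐ = a(1 + e) = 1.928e+11 · (1 + 0.4085) = 1.928e+11 · 1.4085 ≈ 2.716e+11 m = 271.6 Gm.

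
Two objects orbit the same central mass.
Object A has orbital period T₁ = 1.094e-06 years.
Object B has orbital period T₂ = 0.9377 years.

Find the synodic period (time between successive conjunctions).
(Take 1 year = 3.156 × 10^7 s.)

Convert to SI: T₁ = 1.094e-06 years = 34.5266 s; T₂ = 0.9377 years = 2.95938e+07 s.
T_syn = |T₁ · T₂ / (T₁ − T₂)|.
T_syn = |34.5266 · 2.95938e+07 / (34.5266 − 2.95938e+07)| s ≈ 34.53 s = 1.094e-06 years.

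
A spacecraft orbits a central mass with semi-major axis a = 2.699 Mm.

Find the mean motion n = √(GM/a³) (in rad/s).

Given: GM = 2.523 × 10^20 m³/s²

Convert to SI: a = 2.699 Mm = 2.699e+06 m.
n = √(GM / a³).
n = √(2.523e+20 / (2.699e+06)³) rad/s ≈ 3.582 rad/s.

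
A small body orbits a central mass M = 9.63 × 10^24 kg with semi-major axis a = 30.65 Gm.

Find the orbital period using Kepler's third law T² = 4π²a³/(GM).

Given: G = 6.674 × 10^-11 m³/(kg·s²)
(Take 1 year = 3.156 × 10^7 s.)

Convert to SI: a = 30.65 Gm = 3.065e+10 m.
GM = G · M = 6.674e-11 · 9.63e+24 = 6.42706e+14 m³/s².
Kepler's third law: T = 2π √(a³ / GM).
Substituting a = 3.065e+10 m and GM = 6.42706e+14 m³/s²:
T = 2π √((3.065e+10)³ / 6.42706e+14) s
T ≈ 1.33e+09 s = 42.14 years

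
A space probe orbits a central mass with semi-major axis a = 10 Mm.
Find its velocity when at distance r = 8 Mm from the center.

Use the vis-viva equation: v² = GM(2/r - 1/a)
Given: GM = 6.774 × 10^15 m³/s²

Convert to SI: a = 10 Mm = 1e+07 m; r = 8 Mm = 8e+06 m.
Vis-viva: v = √(GM · (2/r − 1/a)).
2/r − 1/a = 2/8e+06 − 1/1e+07 = 1.5e-07 m⁻¹.
v = √(6.774e+15 · 1.5e-07) m/s ≈ 3.188e+04 m/s = 31.88 km/s.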